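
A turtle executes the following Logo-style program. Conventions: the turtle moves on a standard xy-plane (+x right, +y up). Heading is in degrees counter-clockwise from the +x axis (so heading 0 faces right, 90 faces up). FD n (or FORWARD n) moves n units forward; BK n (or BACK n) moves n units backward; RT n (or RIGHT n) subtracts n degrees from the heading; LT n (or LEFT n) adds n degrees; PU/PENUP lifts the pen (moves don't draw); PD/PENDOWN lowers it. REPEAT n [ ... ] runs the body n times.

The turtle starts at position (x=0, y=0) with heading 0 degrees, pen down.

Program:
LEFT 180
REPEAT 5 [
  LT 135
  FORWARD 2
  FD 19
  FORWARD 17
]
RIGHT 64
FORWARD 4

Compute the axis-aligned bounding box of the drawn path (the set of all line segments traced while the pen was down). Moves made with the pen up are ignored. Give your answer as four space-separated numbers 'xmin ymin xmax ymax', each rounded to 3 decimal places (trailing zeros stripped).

Executing turtle program step by step:
Start: pos=(0,0), heading=0, pen down
LT 180: heading 0 -> 180
REPEAT 5 [
  -- iteration 1/5 --
  LT 135: heading 180 -> 315
  FD 2: (0,0) -> (1.414,-1.414) [heading=315, draw]
  FD 19: (1.414,-1.414) -> (14.849,-14.849) [heading=315, draw]
  FD 17: (14.849,-14.849) -> (26.87,-26.87) [heading=315, draw]
  -- iteration 2/5 --
  LT 135: heading 315 -> 90
  FD 2: (26.87,-26.87) -> (26.87,-24.87) [heading=90, draw]
  FD 19: (26.87,-24.87) -> (26.87,-5.87) [heading=90, draw]
  FD 17: (26.87,-5.87) -> (26.87,11.13) [heading=90, draw]
  -- iteration 3/5 --
  LT 135: heading 90 -> 225
  FD 2: (26.87,11.13) -> (25.456,9.716) [heading=225, draw]
  FD 19: (25.456,9.716) -> (12.021,-3.719) [heading=225, draw]
  FD 17: (12.021,-3.719) -> (0,-15.74) [heading=225, draw]
  -- iteration 4/5 --
  LT 135: heading 225 -> 0
  FD 2: (0,-15.74) -> (2,-15.74) [heading=0, draw]
  FD 19: (2,-15.74) -> (21,-15.74) [heading=0, draw]
  FD 17: (21,-15.74) -> (38,-15.74) [heading=0, draw]
  -- iteration 5/5 --
  LT 135: heading 0 -> 135
  FD 2: (38,-15.74) -> (36.586,-14.326) [heading=135, draw]
  FD 19: (36.586,-14.326) -> (23.151,-0.891) [heading=135, draw]
  FD 17: (23.151,-0.891) -> (11.13,11.13) [heading=135, draw]
]
RT 64: heading 135 -> 71
FD 4: (11.13,11.13) -> (12.432,14.912) [heading=71, draw]
Final: pos=(12.432,14.912), heading=71, 16 segment(s) drawn

Segment endpoints: x in {0, 0, 1.414, 2, 11.13, 12.021, 12.432, 14.849, 21, 23.151, 25.456, 26.87, 26.87, 26.87, 36.586, 38}, y in {-26.87, -24.87, -15.74, -15.74, -15.74, -15.74, -14.849, -14.326, -5.87, -3.719, -1.414, -0.891, 0, 9.716, 11.13, 11.13, 14.912}
xmin=0, ymin=-26.87, xmax=38, ymax=14.912

Answer: 0 -26.87 38 14.912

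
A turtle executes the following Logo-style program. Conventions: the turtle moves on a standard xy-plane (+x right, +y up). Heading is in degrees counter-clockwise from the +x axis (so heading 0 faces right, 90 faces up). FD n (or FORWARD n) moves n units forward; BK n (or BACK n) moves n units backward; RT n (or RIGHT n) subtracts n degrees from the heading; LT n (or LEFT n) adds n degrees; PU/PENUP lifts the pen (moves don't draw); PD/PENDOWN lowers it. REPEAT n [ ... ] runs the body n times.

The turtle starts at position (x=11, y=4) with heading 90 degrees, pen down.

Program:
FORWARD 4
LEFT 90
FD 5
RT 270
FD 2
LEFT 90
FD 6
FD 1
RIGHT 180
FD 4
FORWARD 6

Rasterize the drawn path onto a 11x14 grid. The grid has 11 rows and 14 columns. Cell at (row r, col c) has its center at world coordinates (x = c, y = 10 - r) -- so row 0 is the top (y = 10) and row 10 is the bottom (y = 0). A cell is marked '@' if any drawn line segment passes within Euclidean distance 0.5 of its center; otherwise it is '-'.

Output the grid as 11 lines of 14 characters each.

Segment 0: (11,4) -> (11,8)
Segment 1: (11,8) -> (6,8)
Segment 2: (6,8) -> (6,6)
Segment 3: (6,6) -> (12,6)
Segment 4: (12,6) -> (13,6)
Segment 5: (13,6) -> (9,6)
Segment 6: (9,6) -> (3,6)

Answer: --------------
--------------
------@@@@@@--
------@----@--
---@@@@@@@@@@@
-----------@--
-----------@--
--------------
--------------
--------------
--------------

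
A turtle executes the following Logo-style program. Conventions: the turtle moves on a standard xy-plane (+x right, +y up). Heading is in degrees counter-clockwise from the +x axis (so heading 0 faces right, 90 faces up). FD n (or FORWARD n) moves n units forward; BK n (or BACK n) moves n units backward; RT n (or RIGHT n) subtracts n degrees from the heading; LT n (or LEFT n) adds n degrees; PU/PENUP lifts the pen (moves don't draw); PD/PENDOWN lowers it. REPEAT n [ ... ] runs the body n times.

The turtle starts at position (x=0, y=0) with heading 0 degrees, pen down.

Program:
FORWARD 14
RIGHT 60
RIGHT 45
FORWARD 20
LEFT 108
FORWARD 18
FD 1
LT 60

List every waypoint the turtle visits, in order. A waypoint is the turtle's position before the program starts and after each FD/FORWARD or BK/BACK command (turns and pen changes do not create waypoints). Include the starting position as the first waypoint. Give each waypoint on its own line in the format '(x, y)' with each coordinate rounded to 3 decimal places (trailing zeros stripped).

Executing turtle program step by step:
Start: pos=(0,0), heading=0, pen down
FD 14: (0,0) -> (14,0) [heading=0, draw]
RT 60: heading 0 -> 300
RT 45: heading 300 -> 255
FD 20: (14,0) -> (8.824,-19.319) [heading=255, draw]
LT 108: heading 255 -> 3
FD 18: (8.824,-19.319) -> (26.799,-18.376) [heading=3, draw]
FD 1: (26.799,-18.376) -> (27.798,-18.324) [heading=3, draw]
LT 60: heading 3 -> 63
Final: pos=(27.798,-18.324), heading=63, 4 segment(s) drawn
Waypoints (5 total):
(0, 0)
(14, 0)
(8.824, -19.319)
(26.799, -18.376)
(27.798, -18.324)

Answer: (0, 0)
(14, 0)
(8.824, -19.319)
(26.799, -18.376)
(27.798, -18.324)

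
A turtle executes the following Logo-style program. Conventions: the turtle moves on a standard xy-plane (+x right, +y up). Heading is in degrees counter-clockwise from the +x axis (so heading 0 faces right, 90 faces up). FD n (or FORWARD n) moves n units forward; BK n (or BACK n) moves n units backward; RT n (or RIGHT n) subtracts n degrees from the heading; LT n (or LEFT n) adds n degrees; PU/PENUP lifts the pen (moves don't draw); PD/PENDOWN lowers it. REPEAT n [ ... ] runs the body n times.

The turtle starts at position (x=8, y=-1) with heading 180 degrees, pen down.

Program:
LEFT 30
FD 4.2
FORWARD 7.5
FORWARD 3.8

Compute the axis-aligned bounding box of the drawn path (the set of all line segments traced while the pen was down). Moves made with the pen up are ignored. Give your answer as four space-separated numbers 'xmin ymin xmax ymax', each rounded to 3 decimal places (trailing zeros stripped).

Executing turtle program step by step:
Start: pos=(8,-1), heading=180, pen down
LT 30: heading 180 -> 210
FD 4.2: (8,-1) -> (4.363,-3.1) [heading=210, draw]
FD 7.5: (4.363,-3.1) -> (-2.132,-6.85) [heading=210, draw]
FD 3.8: (-2.132,-6.85) -> (-5.423,-8.75) [heading=210, draw]
Final: pos=(-5.423,-8.75), heading=210, 3 segment(s) drawn

Segment endpoints: x in {-5.423, -2.132, 4.363, 8}, y in {-8.75, -6.85, -3.1, -1}
xmin=-5.423, ymin=-8.75, xmax=8, ymax=-1

Answer: -5.423 -8.75 8 -1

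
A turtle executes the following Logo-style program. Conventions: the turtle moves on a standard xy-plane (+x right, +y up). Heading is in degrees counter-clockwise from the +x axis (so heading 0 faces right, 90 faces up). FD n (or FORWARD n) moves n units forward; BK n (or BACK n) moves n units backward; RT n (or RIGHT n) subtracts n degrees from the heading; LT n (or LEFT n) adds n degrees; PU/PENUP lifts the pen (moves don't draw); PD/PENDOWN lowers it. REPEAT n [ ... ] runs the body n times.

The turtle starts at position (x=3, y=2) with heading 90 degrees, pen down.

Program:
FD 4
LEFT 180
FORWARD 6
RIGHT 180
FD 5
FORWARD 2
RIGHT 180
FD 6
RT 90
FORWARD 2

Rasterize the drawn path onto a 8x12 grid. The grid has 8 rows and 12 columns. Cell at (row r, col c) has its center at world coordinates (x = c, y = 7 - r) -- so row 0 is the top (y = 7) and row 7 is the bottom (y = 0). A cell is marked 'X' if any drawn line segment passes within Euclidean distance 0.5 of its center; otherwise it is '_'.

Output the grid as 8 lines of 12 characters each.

Segment 0: (3,2) -> (3,6)
Segment 1: (3,6) -> (3,0)
Segment 2: (3,0) -> (3,5)
Segment 3: (3,5) -> (3,7)
Segment 4: (3,7) -> (3,1)
Segment 5: (3,1) -> (1,1)

Answer: ___X________
___X________
___X________
___X________
___X________
___X________
_XXX________
___X________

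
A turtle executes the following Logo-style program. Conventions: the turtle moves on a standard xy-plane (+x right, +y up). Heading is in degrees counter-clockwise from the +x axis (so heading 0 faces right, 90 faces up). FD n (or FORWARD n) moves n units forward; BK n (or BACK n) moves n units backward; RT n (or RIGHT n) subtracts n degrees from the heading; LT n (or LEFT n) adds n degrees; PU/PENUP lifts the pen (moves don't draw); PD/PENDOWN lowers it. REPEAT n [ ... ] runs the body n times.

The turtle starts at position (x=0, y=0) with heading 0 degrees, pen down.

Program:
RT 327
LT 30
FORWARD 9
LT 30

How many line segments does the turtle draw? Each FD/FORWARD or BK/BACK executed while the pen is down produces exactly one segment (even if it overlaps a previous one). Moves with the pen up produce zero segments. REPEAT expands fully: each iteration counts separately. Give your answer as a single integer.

Executing turtle program step by step:
Start: pos=(0,0), heading=0, pen down
RT 327: heading 0 -> 33
LT 30: heading 33 -> 63
FD 9: (0,0) -> (4.086,8.019) [heading=63, draw]
LT 30: heading 63 -> 93
Final: pos=(4.086,8.019), heading=93, 1 segment(s) drawn
Segments drawn: 1

Answer: 1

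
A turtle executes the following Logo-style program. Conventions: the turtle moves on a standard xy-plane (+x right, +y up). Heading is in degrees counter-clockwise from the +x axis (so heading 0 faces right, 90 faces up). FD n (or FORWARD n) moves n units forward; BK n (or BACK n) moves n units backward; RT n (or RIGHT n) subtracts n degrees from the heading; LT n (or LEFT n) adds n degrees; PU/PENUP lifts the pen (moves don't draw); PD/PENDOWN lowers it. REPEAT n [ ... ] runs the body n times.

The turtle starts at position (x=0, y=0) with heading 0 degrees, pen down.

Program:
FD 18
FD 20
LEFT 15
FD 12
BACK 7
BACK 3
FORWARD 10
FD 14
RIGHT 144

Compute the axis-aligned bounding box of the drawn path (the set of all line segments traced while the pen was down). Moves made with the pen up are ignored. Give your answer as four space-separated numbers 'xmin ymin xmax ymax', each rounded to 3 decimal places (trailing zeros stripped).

Executing turtle program step by step:
Start: pos=(0,0), heading=0, pen down
FD 18: (0,0) -> (18,0) [heading=0, draw]
FD 20: (18,0) -> (38,0) [heading=0, draw]
LT 15: heading 0 -> 15
FD 12: (38,0) -> (49.591,3.106) [heading=15, draw]
BK 7: (49.591,3.106) -> (42.83,1.294) [heading=15, draw]
BK 3: (42.83,1.294) -> (39.932,0.518) [heading=15, draw]
FD 10: (39.932,0.518) -> (49.591,3.106) [heading=15, draw]
FD 14: (49.591,3.106) -> (63.114,6.729) [heading=15, draw]
RT 144: heading 15 -> 231
Final: pos=(63.114,6.729), heading=231, 7 segment(s) drawn

Segment endpoints: x in {0, 18, 38, 39.932, 42.83, 49.591, 63.114}, y in {0, 0.518, 1.294, 3.106, 6.729}
xmin=0, ymin=0, xmax=63.114, ymax=6.729

Answer: 0 0 63.114 6.729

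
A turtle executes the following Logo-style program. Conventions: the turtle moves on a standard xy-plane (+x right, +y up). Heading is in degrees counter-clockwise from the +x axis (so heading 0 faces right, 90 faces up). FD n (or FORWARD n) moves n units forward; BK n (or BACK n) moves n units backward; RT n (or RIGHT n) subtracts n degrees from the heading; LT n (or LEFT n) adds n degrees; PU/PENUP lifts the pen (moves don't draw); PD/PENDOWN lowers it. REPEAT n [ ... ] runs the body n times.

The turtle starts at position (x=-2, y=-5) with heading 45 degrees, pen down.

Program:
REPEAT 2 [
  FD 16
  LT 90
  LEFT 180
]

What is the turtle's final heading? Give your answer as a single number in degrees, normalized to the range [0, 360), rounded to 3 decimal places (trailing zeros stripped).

Executing turtle program step by step:
Start: pos=(-2,-5), heading=45, pen down
REPEAT 2 [
  -- iteration 1/2 --
  FD 16: (-2,-5) -> (9.314,6.314) [heading=45, draw]
  LT 90: heading 45 -> 135
  LT 180: heading 135 -> 315
  -- iteration 2/2 --
  FD 16: (9.314,6.314) -> (20.627,-5) [heading=315, draw]
  LT 90: heading 315 -> 45
  LT 180: heading 45 -> 225
]
Final: pos=(20.627,-5), heading=225, 2 segment(s) drawn

Answer: 225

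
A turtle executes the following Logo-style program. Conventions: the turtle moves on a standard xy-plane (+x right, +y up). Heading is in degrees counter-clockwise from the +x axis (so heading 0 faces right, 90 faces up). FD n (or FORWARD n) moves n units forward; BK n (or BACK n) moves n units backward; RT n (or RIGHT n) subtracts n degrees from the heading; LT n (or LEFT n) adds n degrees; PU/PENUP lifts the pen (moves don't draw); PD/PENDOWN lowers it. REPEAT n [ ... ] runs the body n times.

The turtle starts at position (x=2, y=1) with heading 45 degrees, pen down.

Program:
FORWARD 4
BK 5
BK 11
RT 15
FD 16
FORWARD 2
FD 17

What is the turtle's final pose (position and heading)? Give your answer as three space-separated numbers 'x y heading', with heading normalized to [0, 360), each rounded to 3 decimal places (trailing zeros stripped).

Answer: 23.826 10.015 30

Derivation:
Executing turtle program step by step:
Start: pos=(2,1), heading=45, pen down
FD 4: (2,1) -> (4.828,3.828) [heading=45, draw]
BK 5: (4.828,3.828) -> (1.293,0.293) [heading=45, draw]
BK 11: (1.293,0.293) -> (-6.485,-7.485) [heading=45, draw]
RT 15: heading 45 -> 30
FD 16: (-6.485,-7.485) -> (7.371,0.515) [heading=30, draw]
FD 2: (7.371,0.515) -> (9.103,1.515) [heading=30, draw]
FD 17: (9.103,1.515) -> (23.826,10.015) [heading=30, draw]
Final: pos=(23.826,10.015), heading=30, 6 segment(s) drawn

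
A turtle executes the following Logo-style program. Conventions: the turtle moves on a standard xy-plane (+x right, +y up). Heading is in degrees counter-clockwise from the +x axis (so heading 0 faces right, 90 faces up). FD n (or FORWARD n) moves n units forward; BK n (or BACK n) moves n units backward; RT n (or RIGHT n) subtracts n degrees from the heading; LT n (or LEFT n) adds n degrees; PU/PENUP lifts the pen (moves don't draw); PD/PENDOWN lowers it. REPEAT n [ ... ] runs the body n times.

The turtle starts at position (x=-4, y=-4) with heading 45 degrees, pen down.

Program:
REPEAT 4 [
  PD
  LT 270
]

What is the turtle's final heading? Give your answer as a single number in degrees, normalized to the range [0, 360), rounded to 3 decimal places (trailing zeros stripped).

Executing turtle program step by step:
Start: pos=(-4,-4), heading=45, pen down
REPEAT 4 [
  -- iteration 1/4 --
  PD: pen down
  LT 270: heading 45 -> 315
  -- iteration 2/4 --
  PD: pen down
  LT 270: heading 315 -> 225
  -- iteration 3/4 --
  PD: pen down
  LT 270: heading 225 -> 135
  -- iteration 4/4 --
  PD: pen down
  LT 270: heading 135 -> 45
]
Final: pos=(-4,-4), heading=45, 0 segment(s) drawn

Answer: 45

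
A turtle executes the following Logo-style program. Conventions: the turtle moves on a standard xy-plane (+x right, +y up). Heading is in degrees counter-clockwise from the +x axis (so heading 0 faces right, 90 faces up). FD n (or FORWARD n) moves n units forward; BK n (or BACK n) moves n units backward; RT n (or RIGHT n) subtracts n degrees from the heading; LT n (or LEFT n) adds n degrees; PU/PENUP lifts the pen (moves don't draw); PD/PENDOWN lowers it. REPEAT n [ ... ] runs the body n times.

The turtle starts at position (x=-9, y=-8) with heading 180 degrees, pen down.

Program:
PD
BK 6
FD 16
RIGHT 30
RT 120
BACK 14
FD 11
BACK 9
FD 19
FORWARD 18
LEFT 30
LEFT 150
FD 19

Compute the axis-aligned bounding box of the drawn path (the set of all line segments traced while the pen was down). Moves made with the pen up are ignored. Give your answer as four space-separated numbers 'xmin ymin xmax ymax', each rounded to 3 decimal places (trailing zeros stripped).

Answer: -31.124 -15 2.651 4.5

Derivation:
Executing turtle program step by step:
Start: pos=(-9,-8), heading=180, pen down
PD: pen down
BK 6: (-9,-8) -> (-3,-8) [heading=180, draw]
FD 16: (-3,-8) -> (-19,-8) [heading=180, draw]
RT 30: heading 180 -> 150
RT 120: heading 150 -> 30
BK 14: (-19,-8) -> (-31.124,-15) [heading=30, draw]
FD 11: (-31.124,-15) -> (-21.598,-9.5) [heading=30, draw]
BK 9: (-21.598,-9.5) -> (-29.392,-14) [heading=30, draw]
FD 19: (-29.392,-14) -> (-12.938,-4.5) [heading=30, draw]
FD 18: (-12.938,-4.5) -> (2.651,4.5) [heading=30, draw]
LT 30: heading 30 -> 60
LT 150: heading 60 -> 210
FD 19: (2.651,4.5) -> (-13.804,-5) [heading=210, draw]
Final: pos=(-13.804,-5), heading=210, 8 segment(s) drawn

Segment endpoints: x in {-31.124, -29.392, -21.598, -19, -13.804, -12.938, -9, -3, 2.651}, y in {-15, -14, -9.5, -8, -8, -5, -4.5, 4.5}
xmin=-31.124, ymin=-15, xmax=2.651, ymax=4.5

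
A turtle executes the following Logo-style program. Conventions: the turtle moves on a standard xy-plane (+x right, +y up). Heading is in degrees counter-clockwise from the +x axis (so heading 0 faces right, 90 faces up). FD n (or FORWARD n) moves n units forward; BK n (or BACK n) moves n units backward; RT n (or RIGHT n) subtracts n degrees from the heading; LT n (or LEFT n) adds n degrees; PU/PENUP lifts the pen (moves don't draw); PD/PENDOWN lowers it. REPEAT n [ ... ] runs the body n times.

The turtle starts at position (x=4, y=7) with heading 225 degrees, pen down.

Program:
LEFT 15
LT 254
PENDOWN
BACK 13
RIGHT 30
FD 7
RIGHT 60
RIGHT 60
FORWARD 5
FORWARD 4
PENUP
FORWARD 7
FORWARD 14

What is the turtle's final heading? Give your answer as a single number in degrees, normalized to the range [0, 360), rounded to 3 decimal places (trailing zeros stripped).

Answer: 344

Derivation:
Executing turtle program step by step:
Start: pos=(4,7), heading=225, pen down
LT 15: heading 225 -> 240
LT 254: heading 240 -> 134
PD: pen down
BK 13: (4,7) -> (13.031,-2.351) [heading=134, draw]
RT 30: heading 134 -> 104
FD 7: (13.031,-2.351) -> (11.337,4.441) [heading=104, draw]
RT 60: heading 104 -> 44
RT 60: heading 44 -> 344
FD 5: (11.337,4.441) -> (16.143,3.062) [heading=344, draw]
FD 4: (16.143,3.062) -> (19.988,1.96) [heading=344, draw]
PU: pen up
FD 7: (19.988,1.96) -> (26.717,0.03) [heading=344, move]
FD 14: (26.717,0.03) -> (40.175,-3.828) [heading=344, move]
Final: pos=(40.175,-3.828), heading=344, 4 segment(s) drawn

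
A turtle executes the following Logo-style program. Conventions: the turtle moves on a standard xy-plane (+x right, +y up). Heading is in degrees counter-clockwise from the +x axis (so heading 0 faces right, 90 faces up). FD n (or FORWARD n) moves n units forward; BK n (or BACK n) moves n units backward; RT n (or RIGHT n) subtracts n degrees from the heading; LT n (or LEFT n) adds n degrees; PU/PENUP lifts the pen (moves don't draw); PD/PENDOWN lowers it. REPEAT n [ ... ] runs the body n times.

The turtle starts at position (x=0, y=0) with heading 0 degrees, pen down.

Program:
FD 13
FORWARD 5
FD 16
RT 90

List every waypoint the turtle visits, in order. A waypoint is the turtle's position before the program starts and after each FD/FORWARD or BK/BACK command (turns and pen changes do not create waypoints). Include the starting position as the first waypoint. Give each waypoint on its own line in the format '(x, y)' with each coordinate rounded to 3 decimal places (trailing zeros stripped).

Executing turtle program step by step:
Start: pos=(0,0), heading=0, pen down
FD 13: (0,0) -> (13,0) [heading=0, draw]
FD 5: (13,0) -> (18,0) [heading=0, draw]
FD 16: (18,0) -> (34,0) [heading=0, draw]
RT 90: heading 0 -> 270
Final: pos=(34,0), heading=270, 3 segment(s) drawn
Waypoints (4 total):
(0, 0)
(13, 0)
(18, 0)
(34, 0)

Answer: (0, 0)
(13, 0)
(18, 0)
(34, 0)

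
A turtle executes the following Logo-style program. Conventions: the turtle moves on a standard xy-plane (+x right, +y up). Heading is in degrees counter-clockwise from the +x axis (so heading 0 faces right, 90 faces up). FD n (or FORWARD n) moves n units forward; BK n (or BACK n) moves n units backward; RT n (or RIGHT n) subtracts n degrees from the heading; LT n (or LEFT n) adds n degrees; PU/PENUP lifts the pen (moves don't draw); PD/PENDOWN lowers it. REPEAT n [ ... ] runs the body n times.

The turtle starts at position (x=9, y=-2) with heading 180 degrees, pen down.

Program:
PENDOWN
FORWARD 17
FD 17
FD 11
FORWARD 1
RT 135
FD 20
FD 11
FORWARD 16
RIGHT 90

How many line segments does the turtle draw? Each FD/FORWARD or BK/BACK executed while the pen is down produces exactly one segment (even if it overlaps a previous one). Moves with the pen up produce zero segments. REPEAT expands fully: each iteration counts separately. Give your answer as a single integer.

Answer: 7

Derivation:
Executing turtle program step by step:
Start: pos=(9,-2), heading=180, pen down
PD: pen down
FD 17: (9,-2) -> (-8,-2) [heading=180, draw]
FD 17: (-8,-2) -> (-25,-2) [heading=180, draw]
FD 11: (-25,-2) -> (-36,-2) [heading=180, draw]
FD 1: (-36,-2) -> (-37,-2) [heading=180, draw]
RT 135: heading 180 -> 45
FD 20: (-37,-2) -> (-22.858,12.142) [heading=45, draw]
FD 11: (-22.858,12.142) -> (-15.08,19.92) [heading=45, draw]
FD 16: (-15.08,19.92) -> (-3.766,31.234) [heading=45, draw]
RT 90: heading 45 -> 315
Final: pos=(-3.766,31.234), heading=315, 7 segment(s) drawn
Segments drawn: 7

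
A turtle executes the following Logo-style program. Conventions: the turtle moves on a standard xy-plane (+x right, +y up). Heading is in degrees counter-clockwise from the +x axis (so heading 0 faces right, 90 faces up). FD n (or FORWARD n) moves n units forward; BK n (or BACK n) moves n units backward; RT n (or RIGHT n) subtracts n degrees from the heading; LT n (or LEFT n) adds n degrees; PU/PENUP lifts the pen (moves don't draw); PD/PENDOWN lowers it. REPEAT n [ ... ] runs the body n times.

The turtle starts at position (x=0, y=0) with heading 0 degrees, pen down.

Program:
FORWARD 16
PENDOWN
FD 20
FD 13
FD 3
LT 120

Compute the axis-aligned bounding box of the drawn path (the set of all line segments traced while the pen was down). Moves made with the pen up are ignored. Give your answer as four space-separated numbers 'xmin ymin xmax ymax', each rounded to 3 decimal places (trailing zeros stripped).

Answer: 0 0 52 0

Derivation:
Executing turtle program step by step:
Start: pos=(0,0), heading=0, pen down
FD 16: (0,0) -> (16,0) [heading=0, draw]
PD: pen down
FD 20: (16,0) -> (36,0) [heading=0, draw]
FD 13: (36,0) -> (49,0) [heading=0, draw]
FD 3: (49,0) -> (52,0) [heading=0, draw]
LT 120: heading 0 -> 120
Final: pos=(52,0), heading=120, 4 segment(s) drawn

Segment endpoints: x in {0, 16, 36, 49, 52}, y in {0}
xmin=0, ymin=0, xmax=52, ymax=0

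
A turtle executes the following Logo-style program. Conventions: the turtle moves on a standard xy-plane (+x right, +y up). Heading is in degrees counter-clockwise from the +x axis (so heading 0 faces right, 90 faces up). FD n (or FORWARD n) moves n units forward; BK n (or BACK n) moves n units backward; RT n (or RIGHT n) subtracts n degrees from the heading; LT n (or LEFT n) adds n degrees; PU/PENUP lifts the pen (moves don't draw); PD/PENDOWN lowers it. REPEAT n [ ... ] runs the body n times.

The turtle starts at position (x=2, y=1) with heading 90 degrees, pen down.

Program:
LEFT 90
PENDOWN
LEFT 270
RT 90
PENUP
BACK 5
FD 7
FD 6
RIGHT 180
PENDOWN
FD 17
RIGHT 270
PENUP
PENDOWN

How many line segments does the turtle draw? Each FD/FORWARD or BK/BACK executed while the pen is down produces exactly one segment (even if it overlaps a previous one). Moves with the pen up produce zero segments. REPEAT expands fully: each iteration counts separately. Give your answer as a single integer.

Answer: 1

Derivation:
Executing turtle program step by step:
Start: pos=(2,1), heading=90, pen down
LT 90: heading 90 -> 180
PD: pen down
LT 270: heading 180 -> 90
RT 90: heading 90 -> 0
PU: pen up
BK 5: (2,1) -> (-3,1) [heading=0, move]
FD 7: (-3,1) -> (4,1) [heading=0, move]
FD 6: (4,1) -> (10,1) [heading=0, move]
RT 180: heading 0 -> 180
PD: pen down
FD 17: (10,1) -> (-7,1) [heading=180, draw]
RT 270: heading 180 -> 270
PU: pen up
PD: pen down
Final: pos=(-7,1), heading=270, 1 segment(s) drawn
Segments drawn: 1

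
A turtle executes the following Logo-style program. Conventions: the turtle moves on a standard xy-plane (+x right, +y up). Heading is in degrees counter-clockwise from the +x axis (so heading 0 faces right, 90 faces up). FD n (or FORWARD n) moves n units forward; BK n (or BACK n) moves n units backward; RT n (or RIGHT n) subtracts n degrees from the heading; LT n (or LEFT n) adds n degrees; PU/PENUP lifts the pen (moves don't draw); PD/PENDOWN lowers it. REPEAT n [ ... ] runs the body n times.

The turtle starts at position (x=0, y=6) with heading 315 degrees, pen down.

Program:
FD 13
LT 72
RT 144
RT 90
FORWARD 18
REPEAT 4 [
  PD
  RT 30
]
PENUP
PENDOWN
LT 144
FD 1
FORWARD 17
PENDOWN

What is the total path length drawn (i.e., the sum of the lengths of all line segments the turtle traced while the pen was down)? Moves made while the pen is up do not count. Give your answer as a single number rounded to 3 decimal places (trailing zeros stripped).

Answer: 49

Derivation:
Executing turtle program step by step:
Start: pos=(0,6), heading=315, pen down
FD 13: (0,6) -> (9.192,-3.192) [heading=315, draw]
LT 72: heading 315 -> 27
RT 144: heading 27 -> 243
RT 90: heading 243 -> 153
FD 18: (9.192,-3.192) -> (-6.846,4.979) [heading=153, draw]
REPEAT 4 [
  -- iteration 1/4 --
  PD: pen down
  RT 30: heading 153 -> 123
  -- iteration 2/4 --
  PD: pen down
  RT 30: heading 123 -> 93
  -- iteration 3/4 --
  PD: pen down
  RT 30: heading 93 -> 63
  -- iteration 4/4 --
  PD: pen down
  RT 30: heading 63 -> 33
]
PU: pen up
PD: pen down
LT 144: heading 33 -> 177
FD 1: (-6.846,4.979) -> (-7.844,5.032) [heading=177, draw]
FD 17: (-7.844,5.032) -> (-24.821,5.921) [heading=177, draw]
PD: pen down
Final: pos=(-24.821,5.921), heading=177, 4 segment(s) drawn

Segment lengths:
  seg 1: (0,6) -> (9.192,-3.192), length = 13
  seg 2: (9.192,-3.192) -> (-6.846,4.979), length = 18
  seg 3: (-6.846,4.979) -> (-7.844,5.032), length = 1
  seg 4: (-7.844,5.032) -> (-24.821,5.921), length = 17
Total = 49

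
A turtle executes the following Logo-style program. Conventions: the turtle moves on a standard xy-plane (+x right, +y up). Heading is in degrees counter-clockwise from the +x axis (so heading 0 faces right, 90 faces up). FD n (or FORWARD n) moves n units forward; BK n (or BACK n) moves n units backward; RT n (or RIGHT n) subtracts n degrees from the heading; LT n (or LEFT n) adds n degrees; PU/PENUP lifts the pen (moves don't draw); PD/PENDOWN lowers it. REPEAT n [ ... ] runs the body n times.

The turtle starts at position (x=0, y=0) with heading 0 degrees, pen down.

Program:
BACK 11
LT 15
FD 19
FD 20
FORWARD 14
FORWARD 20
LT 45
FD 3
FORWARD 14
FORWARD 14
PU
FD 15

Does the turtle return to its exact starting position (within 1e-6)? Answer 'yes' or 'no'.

Executing turtle program step by step:
Start: pos=(0,0), heading=0, pen down
BK 11: (0,0) -> (-11,0) [heading=0, draw]
LT 15: heading 0 -> 15
FD 19: (-11,0) -> (7.353,4.918) [heading=15, draw]
FD 20: (7.353,4.918) -> (26.671,10.094) [heading=15, draw]
FD 14: (26.671,10.094) -> (40.194,13.717) [heading=15, draw]
FD 20: (40.194,13.717) -> (59.513,18.894) [heading=15, draw]
LT 45: heading 15 -> 60
FD 3: (59.513,18.894) -> (61.013,21.492) [heading=60, draw]
FD 14: (61.013,21.492) -> (68.013,33.616) [heading=60, draw]
FD 14: (68.013,33.616) -> (75.013,45.741) [heading=60, draw]
PU: pen up
FD 15: (75.013,45.741) -> (82.513,58.731) [heading=60, move]
Final: pos=(82.513,58.731), heading=60, 8 segment(s) drawn

Start position: (0, 0)
Final position: (82.513, 58.731)
Distance = 101.28; >= 1e-6 -> NOT closed

Answer: no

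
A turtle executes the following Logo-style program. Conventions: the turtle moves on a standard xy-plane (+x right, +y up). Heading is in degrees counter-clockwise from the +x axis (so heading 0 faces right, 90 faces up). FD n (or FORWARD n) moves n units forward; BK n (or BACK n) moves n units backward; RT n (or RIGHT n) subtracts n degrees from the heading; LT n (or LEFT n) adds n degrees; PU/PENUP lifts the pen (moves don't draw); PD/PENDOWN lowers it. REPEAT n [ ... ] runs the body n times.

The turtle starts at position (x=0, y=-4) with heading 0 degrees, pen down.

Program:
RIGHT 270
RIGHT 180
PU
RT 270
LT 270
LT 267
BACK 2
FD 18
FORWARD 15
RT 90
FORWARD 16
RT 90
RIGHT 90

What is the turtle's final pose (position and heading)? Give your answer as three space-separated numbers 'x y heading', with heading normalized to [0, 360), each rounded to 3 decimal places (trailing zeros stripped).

Answer: -30.12 13.6 267

Derivation:
Executing turtle program step by step:
Start: pos=(0,-4), heading=0, pen down
RT 270: heading 0 -> 90
RT 180: heading 90 -> 270
PU: pen up
RT 270: heading 270 -> 0
LT 270: heading 0 -> 270
LT 267: heading 270 -> 177
BK 2: (0,-4) -> (1.997,-4.105) [heading=177, move]
FD 18: (1.997,-4.105) -> (-15.978,-3.163) [heading=177, move]
FD 15: (-15.978,-3.163) -> (-30.958,-2.378) [heading=177, move]
RT 90: heading 177 -> 87
FD 16: (-30.958,-2.378) -> (-30.12,13.6) [heading=87, move]
RT 90: heading 87 -> 357
RT 90: heading 357 -> 267
Final: pos=(-30.12,13.6), heading=267, 0 segment(s) drawn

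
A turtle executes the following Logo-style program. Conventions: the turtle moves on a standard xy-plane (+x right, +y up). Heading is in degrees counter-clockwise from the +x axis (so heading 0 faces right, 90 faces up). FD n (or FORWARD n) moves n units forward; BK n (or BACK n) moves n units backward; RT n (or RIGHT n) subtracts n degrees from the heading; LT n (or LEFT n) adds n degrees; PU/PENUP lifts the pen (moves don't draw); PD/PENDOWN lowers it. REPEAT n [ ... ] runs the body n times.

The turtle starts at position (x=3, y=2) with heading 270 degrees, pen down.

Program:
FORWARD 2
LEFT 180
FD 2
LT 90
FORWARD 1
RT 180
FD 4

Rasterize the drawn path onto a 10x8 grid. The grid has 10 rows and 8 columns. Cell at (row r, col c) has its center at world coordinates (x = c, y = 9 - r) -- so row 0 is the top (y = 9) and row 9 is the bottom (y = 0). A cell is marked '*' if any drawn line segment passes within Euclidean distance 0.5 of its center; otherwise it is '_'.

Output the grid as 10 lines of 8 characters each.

Answer: ________
________
________
________
________
________
________
__*****_
___*____
___*____

Derivation:
Segment 0: (3,2) -> (3,0)
Segment 1: (3,0) -> (3,2)
Segment 2: (3,2) -> (2,2)
Segment 3: (2,2) -> (6,2)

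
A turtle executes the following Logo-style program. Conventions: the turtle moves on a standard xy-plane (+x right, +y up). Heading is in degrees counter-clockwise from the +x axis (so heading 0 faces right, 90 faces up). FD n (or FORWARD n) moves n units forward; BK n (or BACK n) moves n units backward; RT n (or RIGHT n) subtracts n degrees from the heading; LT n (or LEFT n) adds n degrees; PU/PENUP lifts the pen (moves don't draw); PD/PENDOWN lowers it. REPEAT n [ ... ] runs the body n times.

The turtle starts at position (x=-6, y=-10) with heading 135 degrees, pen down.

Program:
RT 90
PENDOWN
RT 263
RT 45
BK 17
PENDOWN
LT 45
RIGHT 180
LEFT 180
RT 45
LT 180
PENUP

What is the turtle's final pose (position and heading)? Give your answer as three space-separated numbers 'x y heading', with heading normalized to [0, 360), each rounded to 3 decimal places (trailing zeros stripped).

Answer: -3.928 -26.873 277

Derivation:
Executing turtle program step by step:
Start: pos=(-6,-10), heading=135, pen down
RT 90: heading 135 -> 45
PD: pen down
RT 263: heading 45 -> 142
RT 45: heading 142 -> 97
BK 17: (-6,-10) -> (-3.928,-26.873) [heading=97, draw]
PD: pen down
LT 45: heading 97 -> 142
RT 180: heading 142 -> 322
LT 180: heading 322 -> 142
RT 45: heading 142 -> 97
LT 180: heading 97 -> 277
PU: pen up
Final: pos=(-3.928,-26.873), heading=277, 1 segment(s) drawn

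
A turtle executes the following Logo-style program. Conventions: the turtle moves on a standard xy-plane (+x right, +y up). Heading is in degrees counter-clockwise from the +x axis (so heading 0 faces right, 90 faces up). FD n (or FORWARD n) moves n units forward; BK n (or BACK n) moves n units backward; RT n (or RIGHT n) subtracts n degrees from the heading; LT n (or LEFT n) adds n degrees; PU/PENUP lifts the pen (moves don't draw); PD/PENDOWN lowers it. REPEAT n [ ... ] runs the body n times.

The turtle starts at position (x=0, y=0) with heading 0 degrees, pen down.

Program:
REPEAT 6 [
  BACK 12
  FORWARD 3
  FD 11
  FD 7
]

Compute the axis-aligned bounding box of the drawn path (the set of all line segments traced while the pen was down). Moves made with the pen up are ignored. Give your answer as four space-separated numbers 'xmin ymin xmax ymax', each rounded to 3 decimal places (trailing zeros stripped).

Executing turtle program step by step:
Start: pos=(0,0), heading=0, pen down
REPEAT 6 [
  -- iteration 1/6 --
  BK 12: (0,0) -> (-12,0) [heading=0, draw]
  FD 3: (-12,0) -> (-9,0) [heading=0, draw]
  FD 11: (-9,0) -> (2,0) [heading=0, draw]
  FD 7: (2,0) -> (9,0) [heading=0, draw]
  -- iteration 2/6 --
  BK 12: (9,0) -> (-3,0) [heading=0, draw]
  FD 3: (-3,0) -> (0,0) [heading=0, draw]
  FD 11: (0,0) -> (11,0) [heading=0, draw]
  FD 7: (11,0) -> (18,0) [heading=0, draw]
  -- iteration 3/6 --
  BK 12: (18,0) -> (6,0) [heading=0, draw]
  FD 3: (6,0) -> (9,0) [heading=0, draw]
  FD 11: (9,0) -> (20,0) [heading=0, draw]
  FD 7: (20,0) -> (27,0) [heading=0, draw]
  -- iteration 4/6 --
  BK 12: (27,0) -> (15,0) [heading=0, draw]
  FD 3: (15,0) -> (18,0) [heading=0, draw]
  FD 11: (18,0) -> (29,0) [heading=0, draw]
  FD 7: (29,0) -> (36,0) [heading=0, draw]
  -- iteration 5/6 --
  BK 12: (36,0) -> (24,0) [heading=0, draw]
  FD 3: (24,0) -> (27,0) [heading=0, draw]
  FD 11: (27,0) -> (38,0) [heading=0, draw]
  FD 7: (38,0) -> (45,0) [heading=0, draw]
  -- iteration 6/6 --
  BK 12: (45,0) -> (33,0) [heading=0, draw]
  FD 3: (33,0) -> (36,0) [heading=0, draw]
  FD 11: (36,0) -> (47,0) [heading=0, draw]
  FD 7: (47,0) -> (54,0) [heading=0, draw]
]
Final: pos=(54,0), heading=0, 24 segment(s) drawn

Segment endpoints: x in {-12, -9, -3, 0, 2, 6, 9, 11, 15, 18, 20, 24, 27, 29, 33, 36, 38, 45, 47, 54}, y in {0}
xmin=-12, ymin=0, xmax=54, ymax=0

Answer: -12 0 54 0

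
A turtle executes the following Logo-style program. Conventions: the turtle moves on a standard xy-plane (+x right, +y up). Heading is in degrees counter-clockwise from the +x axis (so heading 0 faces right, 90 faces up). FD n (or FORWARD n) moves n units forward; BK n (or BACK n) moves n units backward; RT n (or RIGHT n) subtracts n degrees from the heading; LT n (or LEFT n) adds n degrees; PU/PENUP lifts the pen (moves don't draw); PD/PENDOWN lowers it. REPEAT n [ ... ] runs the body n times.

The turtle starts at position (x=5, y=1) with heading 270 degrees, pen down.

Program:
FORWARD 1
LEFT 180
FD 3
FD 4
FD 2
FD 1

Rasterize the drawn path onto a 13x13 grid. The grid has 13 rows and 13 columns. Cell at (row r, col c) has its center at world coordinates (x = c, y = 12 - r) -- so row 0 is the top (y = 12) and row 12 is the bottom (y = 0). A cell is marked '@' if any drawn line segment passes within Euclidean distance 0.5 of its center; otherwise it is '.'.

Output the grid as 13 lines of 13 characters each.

Segment 0: (5,1) -> (5,0)
Segment 1: (5,0) -> (5,3)
Segment 2: (5,3) -> (5,7)
Segment 3: (5,7) -> (5,9)
Segment 4: (5,9) -> (5,10)

Answer: .............
.............
.....@.......
.....@.......
.....@.......
.....@.......
.....@.......
.....@.......
.....@.......
.....@.......
.....@.......
.....@.......
.....@.......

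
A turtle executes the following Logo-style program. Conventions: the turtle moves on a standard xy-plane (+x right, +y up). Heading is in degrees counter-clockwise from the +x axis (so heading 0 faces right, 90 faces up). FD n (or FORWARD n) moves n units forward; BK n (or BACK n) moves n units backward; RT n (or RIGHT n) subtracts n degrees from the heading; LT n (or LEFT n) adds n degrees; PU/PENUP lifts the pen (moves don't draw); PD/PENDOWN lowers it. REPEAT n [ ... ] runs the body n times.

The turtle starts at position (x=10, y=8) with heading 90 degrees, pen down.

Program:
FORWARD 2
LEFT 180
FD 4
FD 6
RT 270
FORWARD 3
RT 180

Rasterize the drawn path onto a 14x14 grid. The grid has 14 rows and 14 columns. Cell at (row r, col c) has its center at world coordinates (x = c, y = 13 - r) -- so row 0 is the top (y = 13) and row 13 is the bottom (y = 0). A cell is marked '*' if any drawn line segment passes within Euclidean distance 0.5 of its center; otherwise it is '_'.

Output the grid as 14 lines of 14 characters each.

Segment 0: (10,8) -> (10,10)
Segment 1: (10,10) -> (10,6)
Segment 2: (10,6) -> (10,0)
Segment 3: (10,0) -> (13,0)

Answer: ______________
______________
______________
__________*___
__________*___
__________*___
__________*___
__________*___
__________*___
__________*___
__________*___
__________*___
__________*___
__________****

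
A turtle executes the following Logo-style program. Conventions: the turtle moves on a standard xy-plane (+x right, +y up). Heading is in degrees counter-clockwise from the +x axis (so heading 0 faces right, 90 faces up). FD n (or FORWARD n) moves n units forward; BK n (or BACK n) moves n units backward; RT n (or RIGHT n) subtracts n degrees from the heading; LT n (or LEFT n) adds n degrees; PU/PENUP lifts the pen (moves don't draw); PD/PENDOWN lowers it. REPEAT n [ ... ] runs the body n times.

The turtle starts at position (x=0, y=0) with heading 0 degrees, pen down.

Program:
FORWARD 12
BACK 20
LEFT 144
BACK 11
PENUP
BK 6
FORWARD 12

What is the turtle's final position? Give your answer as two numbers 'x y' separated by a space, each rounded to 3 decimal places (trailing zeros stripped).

Executing turtle program step by step:
Start: pos=(0,0), heading=0, pen down
FD 12: (0,0) -> (12,0) [heading=0, draw]
BK 20: (12,0) -> (-8,0) [heading=0, draw]
LT 144: heading 0 -> 144
BK 11: (-8,0) -> (0.899,-6.466) [heading=144, draw]
PU: pen up
BK 6: (0.899,-6.466) -> (5.753,-9.992) [heading=144, move]
FD 12: (5.753,-9.992) -> (-3.955,-2.939) [heading=144, move]
Final: pos=(-3.955,-2.939), heading=144, 3 segment(s) drawn

Answer: -3.955 -2.939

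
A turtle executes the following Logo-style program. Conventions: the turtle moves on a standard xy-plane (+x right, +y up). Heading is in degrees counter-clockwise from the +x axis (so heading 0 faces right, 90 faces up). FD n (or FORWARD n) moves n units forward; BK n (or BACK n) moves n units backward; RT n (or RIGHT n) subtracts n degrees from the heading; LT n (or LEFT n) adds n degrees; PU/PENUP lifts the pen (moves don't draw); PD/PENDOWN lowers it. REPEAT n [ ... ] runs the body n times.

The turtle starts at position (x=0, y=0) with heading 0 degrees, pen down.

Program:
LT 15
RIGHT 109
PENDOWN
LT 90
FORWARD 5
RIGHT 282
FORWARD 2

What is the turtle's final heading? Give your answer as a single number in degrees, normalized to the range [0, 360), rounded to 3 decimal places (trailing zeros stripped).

Executing turtle program step by step:
Start: pos=(0,0), heading=0, pen down
LT 15: heading 0 -> 15
RT 109: heading 15 -> 266
PD: pen down
LT 90: heading 266 -> 356
FD 5: (0,0) -> (4.988,-0.349) [heading=356, draw]
RT 282: heading 356 -> 74
FD 2: (4.988,-0.349) -> (5.539,1.574) [heading=74, draw]
Final: pos=(5.539,1.574), heading=74, 2 segment(s) drawn

Answer: 74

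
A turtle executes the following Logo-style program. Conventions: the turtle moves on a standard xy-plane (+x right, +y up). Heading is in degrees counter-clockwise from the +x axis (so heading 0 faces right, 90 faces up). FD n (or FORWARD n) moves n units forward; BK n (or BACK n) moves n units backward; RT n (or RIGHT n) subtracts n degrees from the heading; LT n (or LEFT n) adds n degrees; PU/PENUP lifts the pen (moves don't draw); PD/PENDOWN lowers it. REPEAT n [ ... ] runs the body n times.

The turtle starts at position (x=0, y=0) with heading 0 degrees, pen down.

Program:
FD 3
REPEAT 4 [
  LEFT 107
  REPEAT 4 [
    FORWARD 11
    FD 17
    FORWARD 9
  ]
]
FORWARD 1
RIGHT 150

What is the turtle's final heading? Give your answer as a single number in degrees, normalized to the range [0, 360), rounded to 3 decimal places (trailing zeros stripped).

Answer: 278

Derivation:
Executing turtle program step by step:
Start: pos=(0,0), heading=0, pen down
FD 3: (0,0) -> (3,0) [heading=0, draw]
REPEAT 4 [
  -- iteration 1/4 --
  LT 107: heading 0 -> 107
  REPEAT 4 [
    -- iteration 1/4 --
    FD 11: (3,0) -> (-0.216,10.519) [heading=107, draw]
    FD 17: (-0.216,10.519) -> (-5.186,26.777) [heading=107, draw]
    FD 9: (-5.186,26.777) -> (-7.818,35.383) [heading=107, draw]
    -- iteration 2/4 --
    FD 11: (-7.818,35.383) -> (-11.034,45.903) [heading=107, draw]
    FD 17: (-11.034,45.903) -> (-16.004,62.16) [heading=107, draw]
    FD 9: (-16.004,62.16) -> (-18.636,70.767) [heading=107, draw]
    -- iteration 3/4 --
    FD 11: (-18.636,70.767) -> (-21.852,81.286) [heading=107, draw]
    FD 17: (-21.852,81.286) -> (-26.822,97.543) [heading=107, draw]
    FD 9: (-26.822,97.543) -> (-29.453,106.15) [heading=107, draw]
    -- iteration 4/4 --
    FD 11: (-29.453,106.15) -> (-32.669,116.669) [heading=107, draw]
    FD 17: (-32.669,116.669) -> (-37.64,132.926) [heading=107, draw]
    FD 9: (-37.64,132.926) -> (-40.271,141.533) [heading=107, draw]
  ]
  -- iteration 2/4 --
  LT 107: heading 107 -> 214
  REPEAT 4 [
    -- iteration 1/4 --
    FD 11: (-40.271,141.533) -> (-49.39,135.382) [heading=214, draw]
    FD 17: (-49.39,135.382) -> (-63.484,125.876) [heading=214, draw]
    FD 9: (-63.484,125.876) -> (-70.945,120.843) [heading=214, draw]
    -- iteration 2/4 --
    FD 11: (-70.945,120.843) -> (-80.065,114.692) [heading=214, draw]
    FD 17: (-80.065,114.692) -> (-94.158,105.186) [heading=214, draw]
    FD 9: (-94.158,105.186) -> (-101.62,100.153) [heading=214, draw]
    -- iteration 3/4 --
    FD 11: (-101.62,100.153) -> (-110.739,94.002) [heading=214, draw]
    FD 17: (-110.739,94.002) -> (-124.833,84.495) [heading=214, draw]
    FD 9: (-124.833,84.495) -> (-132.294,79.463) [heading=214, draw]
    -- iteration 4/4 --
    FD 11: (-132.294,79.463) -> (-141.414,73.312) [heading=214, draw]
    FD 17: (-141.414,73.312) -> (-155.507,63.805) [heading=214, draw]
    FD 9: (-155.507,63.805) -> (-162.969,58.773) [heading=214, draw]
  ]
  -- iteration 3/4 --
  LT 107: heading 214 -> 321
  REPEAT 4 [
    -- iteration 1/4 --
    FD 11: (-162.969,58.773) -> (-154.42,51.85) [heading=321, draw]
    FD 17: (-154.42,51.85) -> (-141.208,41.152) [heading=321, draw]
    FD 9: (-141.208,41.152) -> (-134.214,35.488) [heading=321, draw]
    -- iteration 2/4 --
    FD 11: (-134.214,35.488) -> (-125.666,28.565) [heading=321, draw]
    FD 17: (-125.666,28.565) -> (-112.454,17.867) [heading=321, draw]
    FD 9: (-112.454,17.867) -> (-105.46,12.203) [heading=321, draw]
    -- iteration 3/4 --
    FD 11: (-105.46,12.203) -> (-96.911,5.28) [heading=321, draw]
    FD 17: (-96.911,5.28) -> (-83.7,-5.418) [heading=321, draw]
    FD 9: (-83.7,-5.418) -> (-76.705,-11.082) [heading=321, draw]
    -- iteration 4/4 --
    FD 11: (-76.705,-11.082) -> (-68.157,-18.005) [heading=321, draw]
    FD 17: (-68.157,-18.005) -> (-54.945,-28.703) [heading=321, draw]
    FD 9: (-54.945,-28.703) -> (-47.951,-34.367) [heading=321, draw]
  ]
  -- iteration 4/4 --
  LT 107: heading 321 -> 68
  REPEAT 4 [
    -- iteration 1/4 --
    FD 11: (-47.951,-34.367) -> (-43.83,-24.168) [heading=68, draw]
    FD 17: (-43.83,-24.168) -> (-37.462,-8.406) [heading=68, draw]
    FD 9: (-37.462,-8.406) -> (-34.091,-0.061) [heading=68, draw]
    -- iteration 2/4 --
    FD 11: (-34.091,-0.061) -> (-29.97,10.138) [heading=68, draw]
    FD 17: (-29.97,10.138) -> (-23.602,25.9) [heading=68, draw]
    FD 9: (-23.602,25.9) -> (-20.23,34.245) [heading=68, draw]
    -- iteration 3/4 --
    FD 11: (-20.23,34.245) -> (-16.109,44.444) [heading=68, draw]
    FD 17: (-16.109,44.444) -> (-9.741,60.206) [heading=68, draw]
    FD 9: (-9.741,60.206) -> (-6.37,68.551) [heading=68, draw]
    -- iteration 4/4 --
    FD 11: (-6.37,68.551) -> (-2.249,78.75) [heading=68, draw]
    FD 17: (-2.249,78.75) -> (4.119,94.512) [heading=68, draw]
    FD 9: (4.119,94.512) -> (7.491,102.856) [heading=68, draw]
  ]
]
FD 1: (7.491,102.856) -> (7.865,103.784) [heading=68, draw]
RT 150: heading 68 -> 278
Final: pos=(7.865,103.784), heading=278, 50 segment(s) drawn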